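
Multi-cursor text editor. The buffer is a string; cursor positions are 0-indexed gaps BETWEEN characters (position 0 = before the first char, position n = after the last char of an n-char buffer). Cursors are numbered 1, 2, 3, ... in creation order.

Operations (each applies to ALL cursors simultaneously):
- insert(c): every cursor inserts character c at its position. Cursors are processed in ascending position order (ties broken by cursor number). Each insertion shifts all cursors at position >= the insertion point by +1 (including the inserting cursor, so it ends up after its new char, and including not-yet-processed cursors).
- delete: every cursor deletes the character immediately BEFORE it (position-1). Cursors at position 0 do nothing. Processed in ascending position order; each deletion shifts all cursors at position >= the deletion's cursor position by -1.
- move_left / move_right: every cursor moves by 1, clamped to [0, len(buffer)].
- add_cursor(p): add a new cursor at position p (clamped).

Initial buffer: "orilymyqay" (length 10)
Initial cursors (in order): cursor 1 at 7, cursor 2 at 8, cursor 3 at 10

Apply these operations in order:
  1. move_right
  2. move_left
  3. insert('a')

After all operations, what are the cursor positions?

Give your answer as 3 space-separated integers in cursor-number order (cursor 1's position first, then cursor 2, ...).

After op 1 (move_right): buffer="orilymyqay" (len 10), cursors c1@8 c2@9 c3@10, authorship ..........
After op 2 (move_left): buffer="orilymyqay" (len 10), cursors c1@7 c2@8 c3@9, authorship ..........
After op 3 (insert('a')): buffer="orilymyaqaaay" (len 13), cursors c1@8 c2@10 c3@12, authorship .......1.2.3.

Answer: 8 10 12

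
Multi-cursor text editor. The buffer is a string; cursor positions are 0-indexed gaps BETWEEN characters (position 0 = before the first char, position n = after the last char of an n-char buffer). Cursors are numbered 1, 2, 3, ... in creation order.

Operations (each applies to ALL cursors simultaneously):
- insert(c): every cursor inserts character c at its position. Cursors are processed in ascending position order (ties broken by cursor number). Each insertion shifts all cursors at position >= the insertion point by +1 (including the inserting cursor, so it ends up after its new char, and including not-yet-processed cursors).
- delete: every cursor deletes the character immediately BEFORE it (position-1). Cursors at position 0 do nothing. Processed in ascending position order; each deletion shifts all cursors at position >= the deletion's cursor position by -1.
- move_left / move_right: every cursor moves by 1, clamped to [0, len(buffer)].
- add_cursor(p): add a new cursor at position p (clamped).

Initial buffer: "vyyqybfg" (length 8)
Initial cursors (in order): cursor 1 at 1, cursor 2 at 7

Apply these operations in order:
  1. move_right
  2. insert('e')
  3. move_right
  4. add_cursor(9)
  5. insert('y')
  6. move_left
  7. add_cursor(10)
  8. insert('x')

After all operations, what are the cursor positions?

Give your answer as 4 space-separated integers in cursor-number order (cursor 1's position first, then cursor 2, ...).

After op 1 (move_right): buffer="vyyqybfg" (len 8), cursors c1@2 c2@8, authorship ........
After op 2 (insert('e')): buffer="vyeyqybfge" (len 10), cursors c1@3 c2@10, authorship ..1......2
After op 3 (move_right): buffer="vyeyqybfge" (len 10), cursors c1@4 c2@10, authorship ..1......2
After op 4 (add_cursor(9)): buffer="vyeyqybfge" (len 10), cursors c1@4 c3@9 c2@10, authorship ..1......2
After op 5 (insert('y')): buffer="vyeyyqybfgyey" (len 13), cursors c1@5 c3@11 c2@13, authorship ..1.1.....322
After op 6 (move_left): buffer="vyeyyqybfgyey" (len 13), cursors c1@4 c3@10 c2@12, authorship ..1.1.....322
After op 7 (add_cursor(10)): buffer="vyeyyqybfgyey" (len 13), cursors c1@4 c3@10 c4@10 c2@12, authorship ..1.1.....322
After op 8 (insert('x')): buffer="vyeyxyqybfgxxyexy" (len 17), cursors c1@5 c3@13 c4@13 c2@16, authorship ..1.11.....343222

Answer: 5 16 13 13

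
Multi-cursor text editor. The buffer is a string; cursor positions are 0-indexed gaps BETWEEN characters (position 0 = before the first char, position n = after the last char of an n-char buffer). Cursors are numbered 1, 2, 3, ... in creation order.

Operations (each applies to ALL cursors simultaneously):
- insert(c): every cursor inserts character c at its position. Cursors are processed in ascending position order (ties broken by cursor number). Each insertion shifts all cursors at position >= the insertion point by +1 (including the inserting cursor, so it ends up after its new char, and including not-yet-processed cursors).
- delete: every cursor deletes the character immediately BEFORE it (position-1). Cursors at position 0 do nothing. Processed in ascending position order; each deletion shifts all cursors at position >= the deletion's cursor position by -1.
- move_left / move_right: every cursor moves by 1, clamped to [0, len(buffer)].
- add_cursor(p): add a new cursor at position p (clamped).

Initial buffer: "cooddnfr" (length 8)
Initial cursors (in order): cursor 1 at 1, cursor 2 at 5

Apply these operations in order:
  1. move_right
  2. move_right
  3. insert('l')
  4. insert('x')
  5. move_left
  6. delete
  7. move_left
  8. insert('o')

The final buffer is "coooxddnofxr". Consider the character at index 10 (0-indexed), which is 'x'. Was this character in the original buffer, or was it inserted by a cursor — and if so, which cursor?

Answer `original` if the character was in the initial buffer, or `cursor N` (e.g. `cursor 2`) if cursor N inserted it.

After op 1 (move_right): buffer="cooddnfr" (len 8), cursors c1@2 c2@6, authorship ........
After op 2 (move_right): buffer="cooddnfr" (len 8), cursors c1@3 c2@7, authorship ........
After op 3 (insert('l')): buffer="coolddnflr" (len 10), cursors c1@4 c2@9, authorship ...1....2.
After op 4 (insert('x')): buffer="coolxddnflxr" (len 12), cursors c1@5 c2@11, authorship ...11....22.
After op 5 (move_left): buffer="coolxddnflxr" (len 12), cursors c1@4 c2@10, authorship ...11....22.
After op 6 (delete): buffer="cooxddnfxr" (len 10), cursors c1@3 c2@8, authorship ...1....2.
After op 7 (move_left): buffer="cooxddnfxr" (len 10), cursors c1@2 c2@7, authorship ...1....2.
After op 8 (insert('o')): buffer="coooxddnofxr" (len 12), cursors c1@3 c2@9, authorship ..1.1...2.2.
Authorship (.=original, N=cursor N): . . 1 . 1 . . . 2 . 2 .
Index 10: author = 2

Answer: cursor 2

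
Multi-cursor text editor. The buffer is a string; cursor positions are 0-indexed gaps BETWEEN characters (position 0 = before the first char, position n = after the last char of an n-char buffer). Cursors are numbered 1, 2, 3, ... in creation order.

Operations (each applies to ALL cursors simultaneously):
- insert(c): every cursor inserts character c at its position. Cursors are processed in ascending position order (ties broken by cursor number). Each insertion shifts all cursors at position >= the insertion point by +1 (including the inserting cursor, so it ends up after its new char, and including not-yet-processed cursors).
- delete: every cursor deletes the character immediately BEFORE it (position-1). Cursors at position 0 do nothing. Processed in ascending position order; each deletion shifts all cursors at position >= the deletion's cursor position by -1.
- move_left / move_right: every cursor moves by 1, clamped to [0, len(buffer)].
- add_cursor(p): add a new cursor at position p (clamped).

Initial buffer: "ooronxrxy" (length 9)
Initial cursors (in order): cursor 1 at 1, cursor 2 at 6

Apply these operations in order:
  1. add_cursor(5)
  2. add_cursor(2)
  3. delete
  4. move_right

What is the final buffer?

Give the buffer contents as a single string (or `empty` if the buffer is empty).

After op 1 (add_cursor(5)): buffer="ooronxrxy" (len 9), cursors c1@1 c3@5 c2@6, authorship .........
After op 2 (add_cursor(2)): buffer="ooronxrxy" (len 9), cursors c1@1 c4@2 c3@5 c2@6, authorship .........
After op 3 (delete): buffer="rorxy" (len 5), cursors c1@0 c4@0 c2@2 c3@2, authorship .....
After op 4 (move_right): buffer="rorxy" (len 5), cursors c1@1 c4@1 c2@3 c3@3, authorship .....

Answer: rorxy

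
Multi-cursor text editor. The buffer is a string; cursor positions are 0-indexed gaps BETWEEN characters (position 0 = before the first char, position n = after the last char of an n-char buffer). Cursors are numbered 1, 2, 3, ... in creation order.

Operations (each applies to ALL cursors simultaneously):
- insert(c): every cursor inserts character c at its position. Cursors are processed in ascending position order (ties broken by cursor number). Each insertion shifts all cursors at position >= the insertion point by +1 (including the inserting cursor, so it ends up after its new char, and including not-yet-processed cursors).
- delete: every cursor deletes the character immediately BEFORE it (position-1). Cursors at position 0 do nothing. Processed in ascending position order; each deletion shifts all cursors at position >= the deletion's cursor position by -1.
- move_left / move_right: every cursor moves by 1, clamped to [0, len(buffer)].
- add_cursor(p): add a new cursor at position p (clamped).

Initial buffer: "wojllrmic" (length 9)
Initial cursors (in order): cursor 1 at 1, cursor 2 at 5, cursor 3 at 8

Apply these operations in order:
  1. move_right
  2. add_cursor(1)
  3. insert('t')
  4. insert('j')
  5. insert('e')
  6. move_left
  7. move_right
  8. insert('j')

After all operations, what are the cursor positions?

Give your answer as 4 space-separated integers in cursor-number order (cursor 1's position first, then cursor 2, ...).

After op 1 (move_right): buffer="wojllrmic" (len 9), cursors c1@2 c2@6 c3@9, authorship .........
After op 2 (add_cursor(1)): buffer="wojllrmic" (len 9), cursors c4@1 c1@2 c2@6 c3@9, authorship .........
After op 3 (insert('t')): buffer="wtotjllrtmict" (len 13), cursors c4@2 c1@4 c2@9 c3@13, authorship .4.1....2...3
After op 4 (insert('j')): buffer="wtjotjjllrtjmictj" (len 17), cursors c4@3 c1@6 c2@12 c3@17, authorship .44.11....22...33
After op 5 (insert('e')): buffer="wtjeotjejllrtjemictje" (len 21), cursors c4@4 c1@8 c2@15 c3@21, authorship .444.111....222...333
After op 6 (move_left): buffer="wtjeotjejllrtjemictje" (len 21), cursors c4@3 c1@7 c2@14 c3@20, authorship .444.111....222...333
After op 7 (move_right): buffer="wtjeotjejllrtjemictje" (len 21), cursors c4@4 c1@8 c2@15 c3@21, authorship .444.111....222...333
After op 8 (insert('j')): buffer="wtjejotjejjllrtjejmictjej" (len 25), cursors c4@5 c1@10 c2@18 c3@25, authorship .4444.1111....2222...3333

Answer: 10 18 25 5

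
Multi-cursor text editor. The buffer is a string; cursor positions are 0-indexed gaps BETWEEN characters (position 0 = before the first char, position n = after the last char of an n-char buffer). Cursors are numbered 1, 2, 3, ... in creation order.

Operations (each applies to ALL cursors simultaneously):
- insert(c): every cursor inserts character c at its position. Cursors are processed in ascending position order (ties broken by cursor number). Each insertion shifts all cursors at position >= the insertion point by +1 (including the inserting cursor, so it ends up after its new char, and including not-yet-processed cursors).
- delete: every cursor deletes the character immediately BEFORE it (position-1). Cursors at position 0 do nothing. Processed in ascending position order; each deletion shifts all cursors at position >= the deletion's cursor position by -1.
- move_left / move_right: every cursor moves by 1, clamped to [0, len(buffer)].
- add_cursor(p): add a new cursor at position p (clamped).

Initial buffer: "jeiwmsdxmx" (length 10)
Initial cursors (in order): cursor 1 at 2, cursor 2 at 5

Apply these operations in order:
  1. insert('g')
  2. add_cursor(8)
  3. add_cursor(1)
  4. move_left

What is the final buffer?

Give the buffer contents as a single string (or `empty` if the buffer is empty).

Answer: jegiwmgsdxmx

Derivation:
After op 1 (insert('g')): buffer="jegiwmgsdxmx" (len 12), cursors c1@3 c2@7, authorship ..1...2.....
After op 2 (add_cursor(8)): buffer="jegiwmgsdxmx" (len 12), cursors c1@3 c2@7 c3@8, authorship ..1...2.....
After op 3 (add_cursor(1)): buffer="jegiwmgsdxmx" (len 12), cursors c4@1 c1@3 c2@7 c3@8, authorship ..1...2.....
After op 4 (move_left): buffer="jegiwmgsdxmx" (len 12), cursors c4@0 c1@2 c2@6 c3@7, authorship ..1...2.....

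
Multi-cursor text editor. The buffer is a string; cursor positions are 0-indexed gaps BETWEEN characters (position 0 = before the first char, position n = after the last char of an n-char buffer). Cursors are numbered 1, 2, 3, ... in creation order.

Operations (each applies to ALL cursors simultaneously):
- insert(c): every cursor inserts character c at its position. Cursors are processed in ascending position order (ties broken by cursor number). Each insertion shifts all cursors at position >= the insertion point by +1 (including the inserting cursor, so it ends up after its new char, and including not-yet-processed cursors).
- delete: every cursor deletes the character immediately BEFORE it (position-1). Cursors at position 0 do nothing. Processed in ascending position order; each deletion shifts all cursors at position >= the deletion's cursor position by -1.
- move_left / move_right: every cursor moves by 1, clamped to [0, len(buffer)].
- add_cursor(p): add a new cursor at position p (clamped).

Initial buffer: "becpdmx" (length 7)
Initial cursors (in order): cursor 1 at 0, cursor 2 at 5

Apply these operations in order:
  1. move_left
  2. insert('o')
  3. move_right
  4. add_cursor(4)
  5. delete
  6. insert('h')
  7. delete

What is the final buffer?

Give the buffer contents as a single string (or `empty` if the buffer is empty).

After op 1 (move_left): buffer="becpdmx" (len 7), cursors c1@0 c2@4, authorship .......
After op 2 (insert('o')): buffer="obecpodmx" (len 9), cursors c1@1 c2@6, authorship 1....2...
After op 3 (move_right): buffer="obecpodmx" (len 9), cursors c1@2 c2@7, authorship 1....2...
After op 4 (add_cursor(4)): buffer="obecpodmx" (len 9), cursors c1@2 c3@4 c2@7, authorship 1....2...
After op 5 (delete): buffer="oepomx" (len 6), cursors c1@1 c3@2 c2@4, authorship 1..2..
After op 6 (insert('h')): buffer="ohehpohmx" (len 9), cursors c1@2 c3@4 c2@7, authorship 11.3.22..
After op 7 (delete): buffer="oepomx" (len 6), cursors c1@1 c3@2 c2@4, authorship 1..2..

Answer: oepomx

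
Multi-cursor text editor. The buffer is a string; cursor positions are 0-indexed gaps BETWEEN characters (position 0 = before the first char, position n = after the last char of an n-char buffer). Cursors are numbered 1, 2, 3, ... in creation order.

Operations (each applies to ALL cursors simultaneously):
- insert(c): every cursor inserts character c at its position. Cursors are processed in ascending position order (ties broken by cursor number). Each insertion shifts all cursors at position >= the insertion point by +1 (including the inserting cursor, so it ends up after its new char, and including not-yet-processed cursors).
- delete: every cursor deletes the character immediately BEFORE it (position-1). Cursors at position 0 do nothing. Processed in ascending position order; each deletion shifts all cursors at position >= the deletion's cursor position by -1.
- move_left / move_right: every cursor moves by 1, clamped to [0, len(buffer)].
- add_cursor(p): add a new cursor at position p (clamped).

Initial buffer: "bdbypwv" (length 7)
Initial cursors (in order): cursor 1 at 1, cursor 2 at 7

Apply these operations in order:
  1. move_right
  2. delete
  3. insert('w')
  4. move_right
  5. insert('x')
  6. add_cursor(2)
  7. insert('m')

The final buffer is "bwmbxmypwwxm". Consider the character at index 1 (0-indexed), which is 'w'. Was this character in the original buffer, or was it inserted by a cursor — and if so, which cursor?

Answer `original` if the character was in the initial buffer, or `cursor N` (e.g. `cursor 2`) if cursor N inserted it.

Answer: cursor 1

Derivation:
After op 1 (move_right): buffer="bdbypwv" (len 7), cursors c1@2 c2@7, authorship .......
After op 2 (delete): buffer="bbypw" (len 5), cursors c1@1 c2@5, authorship .....
After op 3 (insert('w')): buffer="bwbypww" (len 7), cursors c1@2 c2@7, authorship .1....2
After op 4 (move_right): buffer="bwbypww" (len 7), cursors c1@3 c2@7, authorship .1....2
After op 5 (insert('x')): buffer="bwbxypwwx" (len 9), cursors c1@4 c2@9, authorship .1.1...22
After op 6 (add_cursor(2)): buffer="bwbxypwwx" (len 9), cursors c3@2 c1@4 c2@9, authorship .1.1...22
After op 7 (insert('m')): buffer="bwmbxmypwwxm" (len 12), cursors c3@3 c1@6 c2@12, authorship .13.11...222
Authorship (.=original, N=cursor N): . 1 3 . 1 1 . . . 2 2 2
Index 1: author = 1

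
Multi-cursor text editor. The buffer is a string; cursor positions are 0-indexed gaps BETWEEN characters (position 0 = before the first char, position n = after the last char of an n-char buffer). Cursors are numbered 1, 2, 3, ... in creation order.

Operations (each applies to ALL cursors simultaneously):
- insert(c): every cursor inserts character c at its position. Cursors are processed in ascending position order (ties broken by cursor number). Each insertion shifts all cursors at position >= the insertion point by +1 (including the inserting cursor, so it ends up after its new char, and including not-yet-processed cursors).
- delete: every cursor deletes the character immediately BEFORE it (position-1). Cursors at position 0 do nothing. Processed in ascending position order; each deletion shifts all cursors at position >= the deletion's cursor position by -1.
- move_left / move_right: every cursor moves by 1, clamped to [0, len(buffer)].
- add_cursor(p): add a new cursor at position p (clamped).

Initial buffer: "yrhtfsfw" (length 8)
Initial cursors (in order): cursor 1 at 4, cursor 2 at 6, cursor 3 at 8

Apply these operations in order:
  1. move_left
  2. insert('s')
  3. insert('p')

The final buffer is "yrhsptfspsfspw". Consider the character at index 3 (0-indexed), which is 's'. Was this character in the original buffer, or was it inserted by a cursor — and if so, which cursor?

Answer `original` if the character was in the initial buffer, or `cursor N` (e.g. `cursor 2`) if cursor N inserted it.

After op 1 (move_left): buffer="yrhtfsfw" (len 8), cursors c1@3 c2@5 c3@7, authorship ........
After op 2 (insert('s')): buffer="yrhstfssfsw" (len 11), cursors c1@4 c2@7 c3@10, authorship ...1..2..3.
After op 3 (insert('p')): buffer="yrhsptfspsfspw" (len 14), cursors c1@5 c2@9 c3@13, authorship ...11..22..33.
Authorship (.=original, N=cursor N): . . . 1 1 . . 2 2 . . 3 3 .
Index 3: author = 1

Answer: cursor 1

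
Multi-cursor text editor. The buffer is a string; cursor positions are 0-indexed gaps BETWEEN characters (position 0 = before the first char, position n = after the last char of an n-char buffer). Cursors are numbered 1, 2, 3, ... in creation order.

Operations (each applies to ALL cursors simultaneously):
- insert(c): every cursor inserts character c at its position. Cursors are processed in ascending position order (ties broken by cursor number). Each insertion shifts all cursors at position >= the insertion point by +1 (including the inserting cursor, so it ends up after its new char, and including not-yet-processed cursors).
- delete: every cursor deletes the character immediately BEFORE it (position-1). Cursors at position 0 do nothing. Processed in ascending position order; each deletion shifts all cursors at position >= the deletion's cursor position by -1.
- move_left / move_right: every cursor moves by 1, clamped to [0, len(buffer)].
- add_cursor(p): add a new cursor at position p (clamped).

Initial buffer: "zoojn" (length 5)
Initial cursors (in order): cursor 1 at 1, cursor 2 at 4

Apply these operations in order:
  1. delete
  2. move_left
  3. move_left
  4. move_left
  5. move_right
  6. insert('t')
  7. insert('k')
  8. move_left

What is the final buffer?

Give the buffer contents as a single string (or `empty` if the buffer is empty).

Answer: ottkkon

Derivation:
After op 1 (delete): buffer="oon" (len 3), cursors c1@0 c2@2, authorship ...
After op 2 (move_left): buffer="oon" (len 3), cursors c1@0 c2@1, authorship ...
After op 3 (move_left): buffer="oon" (len 3), cursors c1@0 c2@0, authorship ...
After op 4 (move_left): buffer="oon" (len 3), cursors c1@0 c2@0, authorship ...
After op 5 (move_right): buffer="oon" (len 3), cursors c1@1 c2@1, authorship ...
After op 6 (insert('t')): buffer="otton" (len 5), cursors c1@3 c2@3, authorship .12..
After op 7 (insert('k')): buffer="ottkkon" (len 7), cursors c1@5 c2@5, authorship .1212..
After op 8 (move_left): buffer="ottkkon" (len 7), cursors c1@4 c2@4, authorship .1212..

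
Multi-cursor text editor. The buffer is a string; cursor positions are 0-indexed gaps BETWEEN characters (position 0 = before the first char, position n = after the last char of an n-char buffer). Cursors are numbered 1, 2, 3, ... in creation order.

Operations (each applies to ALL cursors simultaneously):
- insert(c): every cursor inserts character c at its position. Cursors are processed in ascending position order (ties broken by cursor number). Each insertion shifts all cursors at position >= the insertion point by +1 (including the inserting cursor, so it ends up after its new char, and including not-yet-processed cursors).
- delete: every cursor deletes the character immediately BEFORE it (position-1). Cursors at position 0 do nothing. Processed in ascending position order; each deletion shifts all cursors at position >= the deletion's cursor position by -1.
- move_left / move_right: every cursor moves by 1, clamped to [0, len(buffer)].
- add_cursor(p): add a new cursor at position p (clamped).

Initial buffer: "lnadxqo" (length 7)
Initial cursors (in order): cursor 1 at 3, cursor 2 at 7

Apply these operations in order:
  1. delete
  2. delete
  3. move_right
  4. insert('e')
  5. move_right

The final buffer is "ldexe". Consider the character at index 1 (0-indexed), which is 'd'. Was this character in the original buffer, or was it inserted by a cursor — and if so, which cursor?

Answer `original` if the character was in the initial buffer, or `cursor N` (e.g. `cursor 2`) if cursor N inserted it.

Answer: original

Derivation:
After op 1 (delete): buffer="lndxq" (len 5), cursors c1@2 c2@5, authorship .....
After op 2 (delete): buffer="ldx" (len 3), cursors c1@1 c2@3, authorship ...
After op 3 (move_right): buffer="ldx" (len 3), cursors c1@2 c2@3, authorship ...
After op 4 (insert('e')): buffer="ldexe" (len 5), cursors c1@3 c2@5, authorship ..1.2
After op 5 (move_right): buffer="ldexe" (len 5), cursors c1@4 c2@5, authorship ..1.2
Authorship (.=original, N=cursor N): . . 1 . 2
Index 1: author = original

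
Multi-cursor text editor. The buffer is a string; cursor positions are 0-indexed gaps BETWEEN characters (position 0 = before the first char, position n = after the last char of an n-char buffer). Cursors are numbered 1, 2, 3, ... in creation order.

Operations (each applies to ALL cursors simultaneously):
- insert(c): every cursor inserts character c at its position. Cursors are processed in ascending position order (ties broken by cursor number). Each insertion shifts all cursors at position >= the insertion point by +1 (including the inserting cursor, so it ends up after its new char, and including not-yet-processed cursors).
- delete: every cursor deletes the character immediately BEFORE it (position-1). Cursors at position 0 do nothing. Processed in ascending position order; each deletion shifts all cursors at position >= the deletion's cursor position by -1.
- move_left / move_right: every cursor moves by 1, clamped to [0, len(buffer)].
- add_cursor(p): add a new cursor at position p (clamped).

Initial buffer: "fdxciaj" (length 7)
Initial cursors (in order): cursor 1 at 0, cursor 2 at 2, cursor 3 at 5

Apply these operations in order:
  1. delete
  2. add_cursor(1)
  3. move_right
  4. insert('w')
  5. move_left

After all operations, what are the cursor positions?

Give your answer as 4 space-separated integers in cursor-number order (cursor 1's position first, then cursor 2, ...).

Answer: 1 4 7 4

Derivation:
After op 1 (delete): buffer="fxcaj" (len 5), cursors c1@0 c2@1 c3@3, authorship .....
After op 2 (add_cursor(1)): buffer="fxcaj" (len 5), cursors c1@0 c2@1 c4@1 c3@3, authorship .....
After op 3 (move_right): buffer="fxcaj" (len 5), cursors c1@1 c2@2 c4@2 c3@4, authorship .....
After op 4 (insert('w')): buffer="fwxwwcawj" (len 9), cursors c1@2 c2@5 c4@5 c3@8, authorship .1.24..3.
After op 5 (move_left): buffer="fwxwwcawj" (len 9), cursors c1@1 c2@4 c4@4 c3@7, authorship .1.24..3.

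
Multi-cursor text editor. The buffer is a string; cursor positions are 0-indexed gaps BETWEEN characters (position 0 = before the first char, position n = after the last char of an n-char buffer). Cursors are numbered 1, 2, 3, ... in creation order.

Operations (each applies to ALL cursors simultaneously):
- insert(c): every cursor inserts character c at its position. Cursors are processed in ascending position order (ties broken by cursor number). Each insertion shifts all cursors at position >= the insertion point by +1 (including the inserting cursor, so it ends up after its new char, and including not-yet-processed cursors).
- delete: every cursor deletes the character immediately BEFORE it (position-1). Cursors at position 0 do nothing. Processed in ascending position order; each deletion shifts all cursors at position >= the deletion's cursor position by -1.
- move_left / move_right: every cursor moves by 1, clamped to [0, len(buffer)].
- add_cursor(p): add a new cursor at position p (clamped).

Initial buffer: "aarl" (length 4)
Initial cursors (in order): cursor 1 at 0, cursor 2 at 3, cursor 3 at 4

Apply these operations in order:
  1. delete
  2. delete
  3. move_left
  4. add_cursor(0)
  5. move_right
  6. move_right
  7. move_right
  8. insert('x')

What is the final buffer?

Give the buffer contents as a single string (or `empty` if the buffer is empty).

After op 1 (delete): buffer="aa" (len 2), cursors c1@0 c2@2 c3@2, authorship ..
After op 2 (delete): buffer="" (len 0), cursors c1@0 c2@0 c3@0, authorship 
After op 3 (move_left): buffer="" (len 0), cursors c1@0 c2@0 c3@0, authorship 
After op 4 (add_cursor(0)): buffer="" (len 0), cursors c1@0 c2@0 c3@0 c4@0, authorship 
After op 5 (move_right): buffer="" (len 0), cursors c1@0 c2@0 c3@0 c4@0, authorship 
After op 6 (move_right): buffer="" (len 0), cursors c1@0 c2@0 c3@0 c4@0, authorship 
After op 7 (move_right): buffer="" (len 0), cursors c1@0 c2@0 c3@0 c4@0, authorship 
After op 8 (insert('x')): buffer="xxxx" (len 4), cursors c1@4 c2@4 c3@4 c4@4, authorship 1234

Answer: xxxx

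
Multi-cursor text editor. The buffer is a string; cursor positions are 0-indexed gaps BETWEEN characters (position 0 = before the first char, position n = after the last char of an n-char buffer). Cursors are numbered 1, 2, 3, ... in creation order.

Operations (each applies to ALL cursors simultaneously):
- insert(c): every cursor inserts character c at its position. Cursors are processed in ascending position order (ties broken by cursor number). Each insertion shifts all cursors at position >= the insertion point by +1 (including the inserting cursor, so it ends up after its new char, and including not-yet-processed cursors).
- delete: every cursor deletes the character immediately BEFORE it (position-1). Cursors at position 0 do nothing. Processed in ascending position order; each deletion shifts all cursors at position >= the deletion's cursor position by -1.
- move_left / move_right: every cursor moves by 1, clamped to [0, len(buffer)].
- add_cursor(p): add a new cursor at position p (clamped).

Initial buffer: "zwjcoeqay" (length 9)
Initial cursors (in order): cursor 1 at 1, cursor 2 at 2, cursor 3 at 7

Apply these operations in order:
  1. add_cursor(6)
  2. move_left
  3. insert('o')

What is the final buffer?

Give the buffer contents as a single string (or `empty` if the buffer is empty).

After op 1 (add_cursor(6)): buffer="zwjcoeqay" (len 9), cursors c1@1 c2@2 c4@6 c3@7, authorship .........
After op 2 (move_left): buffer="zwjcoeqay" (len 9), cursors c1@0 c2@1 c4@5 c3@6, authorship .........
After op 3 (insert('o')): buffer="ozowjcooeoqay" (len 13), cursors c1@1 c2@3 c4@8 c3@10, authorship 1.2....4.3...

Answer: ozowjcooeoqay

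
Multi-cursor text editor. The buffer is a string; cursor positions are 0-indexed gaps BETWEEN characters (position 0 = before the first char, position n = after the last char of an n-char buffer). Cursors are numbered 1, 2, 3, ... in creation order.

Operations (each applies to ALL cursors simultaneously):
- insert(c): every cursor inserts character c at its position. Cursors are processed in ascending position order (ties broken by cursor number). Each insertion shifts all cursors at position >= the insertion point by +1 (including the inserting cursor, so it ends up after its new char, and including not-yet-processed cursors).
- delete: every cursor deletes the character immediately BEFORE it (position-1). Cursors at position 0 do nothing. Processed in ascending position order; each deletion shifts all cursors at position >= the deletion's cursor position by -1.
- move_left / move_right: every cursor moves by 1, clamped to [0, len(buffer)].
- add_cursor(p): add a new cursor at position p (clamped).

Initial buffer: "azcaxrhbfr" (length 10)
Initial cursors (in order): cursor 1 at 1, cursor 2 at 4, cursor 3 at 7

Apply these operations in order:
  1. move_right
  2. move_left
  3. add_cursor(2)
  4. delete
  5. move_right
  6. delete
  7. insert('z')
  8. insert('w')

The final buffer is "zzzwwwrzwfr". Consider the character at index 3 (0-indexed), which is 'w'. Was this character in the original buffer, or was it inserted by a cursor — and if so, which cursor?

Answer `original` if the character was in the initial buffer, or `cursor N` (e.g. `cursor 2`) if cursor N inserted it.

Answer: cursor 1

Derivation:
After op 1 (move_right): buffer="azcaxrhbfr" (len 10), cursors c1@2 c2@5 c3@8, authorship ..........
After op 2 (move_left): buffer="azcaxrhbfr" (len 10), cursors c1@1 c2@4 c3@7, authorship ..........
After op 3 (add_cursor(2)): buffer="azcaxrhbfr" (len 10), cursors c1@1 c4@2 c2@4 c3@7, authorship ..........
After op 4 (delete): buffer="cxrbfr" (len 6), cursors c1@0 c4@0 c2@1 c3@3, authorship ......
After op 5 (move_right): buffer="cxrbfr" (len 6), cursors c1@1 c4@1 c2@2 c3@4, authorship ......
After op 6 (delete): buffer="rfr" (len 3), cursors c1@0 c2@0 c4@0 c3@1, authorship ...
After op 7 (insert('z')): buffer="zzzrzfr" (len 7), cursors c1@3 c2@3 c4@3 c3@5, authorship 124.3..
After op 8 (insert('w')): buffer="zzzwwwrzwfr" (len 11), cursors c1@6 c2@6 c4@6 c3@9, authorship 124124.33..
Authorship (.=original, N=cursor N): 1 2 4 1 2 4 . 3 3 . .
Index 3: author = 1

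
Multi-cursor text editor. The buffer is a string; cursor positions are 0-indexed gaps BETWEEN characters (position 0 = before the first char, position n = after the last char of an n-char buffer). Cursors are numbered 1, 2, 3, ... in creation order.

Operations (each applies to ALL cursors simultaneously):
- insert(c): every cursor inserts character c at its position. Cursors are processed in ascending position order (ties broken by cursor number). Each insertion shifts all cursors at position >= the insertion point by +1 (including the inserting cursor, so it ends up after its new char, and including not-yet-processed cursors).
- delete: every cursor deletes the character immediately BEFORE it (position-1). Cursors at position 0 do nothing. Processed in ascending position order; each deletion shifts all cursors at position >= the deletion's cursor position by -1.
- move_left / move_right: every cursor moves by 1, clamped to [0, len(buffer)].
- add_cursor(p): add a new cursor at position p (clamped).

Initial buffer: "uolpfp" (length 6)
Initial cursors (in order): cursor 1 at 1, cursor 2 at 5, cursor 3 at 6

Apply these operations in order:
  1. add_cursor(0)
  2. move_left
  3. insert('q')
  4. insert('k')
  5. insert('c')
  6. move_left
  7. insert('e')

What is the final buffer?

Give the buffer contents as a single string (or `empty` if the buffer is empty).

Answer: qqkkceecuolpqkecfqkecp

Derivation:
After op 1 (add_cursor(0)): buffer="uolpfp" (len 6), cursors c4@0 c1@1 c2@5 c3@6, authorship ......
After op 2 (move_left): buffer="uolpfp" (len 6), cursors c1@0 c4@0 c2@4 c3@5, authorship ......
After op 3 (insert('q')): buffer="qquolpqfqp" (len 10), cursors c1@2 c4@2 c2@7 c3@9, authorship 14....2.3.
After op 4 (insert('k')): buffer="qqkkuolpqkfqkp" (len 14), cursors c1@4 c4@4 c2@10 c3@13, authorship 1414....22.33.
After op 5 (insert('c')): buffer="qqkkccuolpqkcfqkcp" (len 18), cursors c1@6 c4@6 c2@13 c3@17, authorship 141414....222.333.
After op 6 (move_left): buffer="qqkkccuolpqkcfqkcp" (len 18), cursors c1@5 c4@5 c2@12 c3@16, authorship 141414....222.333.
After op 7 (insert('e')): buffer="qqkkceecuolpqkecfqkecp" (len 22), cursors c1@7 c4@7 c2@15 c3@20, authorship 14141144....2222.3333.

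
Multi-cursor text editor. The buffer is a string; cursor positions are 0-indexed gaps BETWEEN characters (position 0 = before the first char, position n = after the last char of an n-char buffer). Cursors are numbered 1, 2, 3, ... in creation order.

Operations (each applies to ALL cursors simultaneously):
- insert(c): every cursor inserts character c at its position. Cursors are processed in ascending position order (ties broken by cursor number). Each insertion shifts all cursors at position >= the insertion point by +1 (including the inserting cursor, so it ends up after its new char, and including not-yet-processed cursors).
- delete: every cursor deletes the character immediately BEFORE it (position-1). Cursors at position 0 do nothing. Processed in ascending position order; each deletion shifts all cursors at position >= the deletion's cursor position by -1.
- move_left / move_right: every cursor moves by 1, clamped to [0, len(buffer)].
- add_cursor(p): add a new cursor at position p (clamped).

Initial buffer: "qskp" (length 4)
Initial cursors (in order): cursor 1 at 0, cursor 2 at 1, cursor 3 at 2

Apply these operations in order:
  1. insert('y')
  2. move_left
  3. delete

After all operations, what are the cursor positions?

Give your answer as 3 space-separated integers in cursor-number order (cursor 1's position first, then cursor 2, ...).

After op 1 (insert('y')): buffer="yqysykp" (len 7), cursors c1@1 c2@3 c3@5, authorship 1.2.3..
After op 2 (move_left): buffer="yqysykp" (len 7), cursors c1@0 c2@2 c3@4, authorship 1.2.3..
After op 3 (delete): buffer="yyykp" (len 5), cursors c1@0 c2@1 c3@2, authorship 123..

Answer: 0 1 2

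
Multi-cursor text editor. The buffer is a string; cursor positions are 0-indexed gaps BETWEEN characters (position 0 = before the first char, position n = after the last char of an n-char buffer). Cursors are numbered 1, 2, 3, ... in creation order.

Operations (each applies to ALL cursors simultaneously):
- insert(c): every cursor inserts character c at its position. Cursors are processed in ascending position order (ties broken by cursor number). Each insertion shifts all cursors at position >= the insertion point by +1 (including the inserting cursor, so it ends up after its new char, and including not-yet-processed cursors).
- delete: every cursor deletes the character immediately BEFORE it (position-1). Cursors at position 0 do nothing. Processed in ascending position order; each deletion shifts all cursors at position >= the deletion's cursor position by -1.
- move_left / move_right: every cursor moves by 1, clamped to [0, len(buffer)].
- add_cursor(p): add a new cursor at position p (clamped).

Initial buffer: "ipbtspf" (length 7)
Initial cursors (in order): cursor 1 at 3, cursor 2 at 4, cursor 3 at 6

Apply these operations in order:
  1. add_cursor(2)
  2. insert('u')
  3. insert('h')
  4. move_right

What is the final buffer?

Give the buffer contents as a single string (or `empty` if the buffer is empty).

Answer: ipuhbuhtuhspuhf

Derivation:
After op 1 (add_cursor(2)): buffer="ipbtspf" (len 7), cursors c4@2 c1@3 c2@4 c3@6, authorship .......
After op 2 (insert('u')): buffer="ipubutuspuf" (len 11), cursors c4@3 c1@5 c2@7 c3@10, authorship ..4.1.2..3.
After op 3 (insert('h')): buffer="ipuhbuhtuhspuhf" (len 15), cursors c4@4 c1@7 c2@10 c3@14, authorship ..44.11.22..33.
After op 4 (move_right): buffer="ipuhbuhtuhspuhf" (len 15), cursors c4@5 c1@8 c2@11 c3@15, authorship ..44.11.22..33.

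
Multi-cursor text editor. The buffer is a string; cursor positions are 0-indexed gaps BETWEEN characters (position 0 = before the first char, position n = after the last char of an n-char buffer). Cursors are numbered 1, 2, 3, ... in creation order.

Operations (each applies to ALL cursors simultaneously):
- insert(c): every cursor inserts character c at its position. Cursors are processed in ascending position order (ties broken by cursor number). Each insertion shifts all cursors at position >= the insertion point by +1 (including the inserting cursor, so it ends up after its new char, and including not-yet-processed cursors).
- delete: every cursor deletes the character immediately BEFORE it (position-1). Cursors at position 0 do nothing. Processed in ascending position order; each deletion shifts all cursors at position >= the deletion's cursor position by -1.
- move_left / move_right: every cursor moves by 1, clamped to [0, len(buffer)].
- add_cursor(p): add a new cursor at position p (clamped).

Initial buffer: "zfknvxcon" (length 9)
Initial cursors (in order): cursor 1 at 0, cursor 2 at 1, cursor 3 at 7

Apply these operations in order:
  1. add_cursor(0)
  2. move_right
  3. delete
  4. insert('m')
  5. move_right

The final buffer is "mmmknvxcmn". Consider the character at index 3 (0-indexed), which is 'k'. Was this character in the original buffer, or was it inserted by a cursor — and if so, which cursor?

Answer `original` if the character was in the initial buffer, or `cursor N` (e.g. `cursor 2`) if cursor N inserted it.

After op 1 (add_cursor(0)): buffer="zfknvxcon" (len 9), cursors c1@0 c4@0 c2@1 c3@7, authorship .........
After op 2 (move_right): buffer="zfknvxcon" (len 9), cursors c1@1 c4@1 c2@2 c3@8, authorship .........
After op 3 (delete): buffer="knvxcn" (len 6), cursors c1@0 c2@0 c4@0 c3@5, authorship ......
After op 4 (insert('m')): buffer="mmmknvxcmn" (len 10), cursors c1@3 c2@3 c4@3 c3@9, authorship 124.....3.
After op 5 (move_right): buffer="mmmknvxcmn" (len 10), cursors c1@4 c2@4 c4@4 c3@10, authorship 124.....3.
Authorship (.=original, N=cursor N): 1 2 4 . . . . . 3 .
Index 3: author = original

Answer: original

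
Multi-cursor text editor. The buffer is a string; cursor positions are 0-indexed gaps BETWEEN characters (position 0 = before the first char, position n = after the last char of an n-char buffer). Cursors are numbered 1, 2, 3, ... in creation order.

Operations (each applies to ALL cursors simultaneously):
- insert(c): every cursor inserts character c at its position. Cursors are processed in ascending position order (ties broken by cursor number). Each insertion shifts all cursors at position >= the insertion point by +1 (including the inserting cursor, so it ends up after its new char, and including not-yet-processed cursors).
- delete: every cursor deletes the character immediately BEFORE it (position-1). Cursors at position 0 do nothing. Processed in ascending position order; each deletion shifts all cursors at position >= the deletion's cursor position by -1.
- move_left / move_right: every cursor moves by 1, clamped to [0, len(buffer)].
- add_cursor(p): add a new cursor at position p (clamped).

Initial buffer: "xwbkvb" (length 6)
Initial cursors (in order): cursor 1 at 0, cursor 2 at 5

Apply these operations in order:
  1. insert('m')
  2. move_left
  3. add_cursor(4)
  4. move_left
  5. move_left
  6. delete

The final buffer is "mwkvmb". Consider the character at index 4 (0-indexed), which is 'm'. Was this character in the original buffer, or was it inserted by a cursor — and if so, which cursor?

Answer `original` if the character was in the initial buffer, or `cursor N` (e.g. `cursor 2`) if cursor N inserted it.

Answer: cursor 2

Derivation:
After op 1 (insert('m')): buffer="mxwbkvmb" (len 8), cursors c1@1 c2@7, authorship 1.....2.
After op 2 (move_left): buffer="mxwbkvmb" (len 8), cursors c1@0 c2@6, authorship 1.....2.
After op 3 (add_cursor(4)): buffer="mxwbkvmb" (len 8), cursors c1@0 c3@4 c2@6, authorship 1.....2.
After op 4 (move_left): buffer="mxwbkvmb" (len 8), cursors c1@0 c3@3 c2@5, authorship 1.....2.
After op 5 (move_left): buffer="mxwbkvmb" (len 8), cursors c1@0 c3@2 c2@4, authorship 1.....2.
After op 6 (delete): buffer="mwkvmb" (len 6), cursors c1@0 c3@1 c2@2, authorship 1...2.
Authorship (.=original, N=cursor N): 1 . . . 2 .
Index 4: author = 2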